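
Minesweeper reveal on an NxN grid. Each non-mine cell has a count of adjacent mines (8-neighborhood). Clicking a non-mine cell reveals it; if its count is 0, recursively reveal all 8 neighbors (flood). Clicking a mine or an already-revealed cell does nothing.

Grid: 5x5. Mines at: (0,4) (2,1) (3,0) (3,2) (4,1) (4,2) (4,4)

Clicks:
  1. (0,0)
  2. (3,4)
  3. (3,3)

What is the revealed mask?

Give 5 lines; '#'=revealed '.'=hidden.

Answer: ####.
####.
.....
...##
.....

Derivation:
Click 1 (0,0) count=0: revealed 8 new [(0,0) (0,1) (0,2) (0,3) (1,0) (1,1) (1,2) (1,3)] -> total=8
Click 2 (3,4) count=1: revealed 1 new [(3,4)] -> total=9
Click 3 (3,3) count=3: revealed 1 new [(3,3)] -> total=10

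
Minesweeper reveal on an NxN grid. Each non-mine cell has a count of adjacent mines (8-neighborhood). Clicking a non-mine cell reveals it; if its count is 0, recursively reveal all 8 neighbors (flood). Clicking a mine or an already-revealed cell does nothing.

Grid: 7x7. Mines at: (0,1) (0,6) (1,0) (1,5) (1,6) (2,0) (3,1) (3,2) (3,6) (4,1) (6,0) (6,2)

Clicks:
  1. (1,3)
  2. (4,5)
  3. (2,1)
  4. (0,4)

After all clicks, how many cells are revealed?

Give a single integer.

Click 1 (1,3) count=0: revealed 9 new [(0,2) (0,3) (0,4) (1,2) (1,3) (1,4) (2,2) (2,3) (2,4)] -> total=9
Click 2 (4,5) count=1: revealed 1 new [(4,5)] -> total=10
Click 3 (2,1) count=4: revealed 1 new [(2,1)] -> total=11
Click 4 (0,4) count=1: revealed 0 new [(none)] -> total=11

Answer: 11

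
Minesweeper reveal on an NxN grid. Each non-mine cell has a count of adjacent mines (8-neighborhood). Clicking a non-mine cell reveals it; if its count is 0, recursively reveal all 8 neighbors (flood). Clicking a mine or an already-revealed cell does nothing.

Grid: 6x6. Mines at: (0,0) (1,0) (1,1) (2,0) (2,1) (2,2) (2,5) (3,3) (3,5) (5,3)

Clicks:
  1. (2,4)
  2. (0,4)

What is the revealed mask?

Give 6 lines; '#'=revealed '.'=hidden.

Answer: ..####
..####
....#.
......
......
......

Derivation:
Click 1 (2,4) count=3: revealed 1 new [(2,4)] -> total=1
Click 2 (0,4) count=0: revealed 8 new [(0,2) (0,3) (0,4) (0,5) (1,2) (1,3) (1,4) (1,5)] -> total=9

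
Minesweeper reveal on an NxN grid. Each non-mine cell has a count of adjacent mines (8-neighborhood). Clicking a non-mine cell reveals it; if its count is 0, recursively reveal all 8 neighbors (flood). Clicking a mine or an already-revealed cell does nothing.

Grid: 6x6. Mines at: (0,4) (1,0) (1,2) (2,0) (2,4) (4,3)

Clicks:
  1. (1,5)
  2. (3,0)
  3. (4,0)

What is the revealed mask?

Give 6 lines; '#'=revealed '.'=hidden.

Click 1 (1,5) count=2: revealed 1 new [(1,5)] -> total=1
Click 2 (3,0) count=1: revealed 1 new [(3,0)] -> total=2
Click 3 (4,0) count=0: revealed 8 new [(3,1) (3,2) (4,0) (4,1) (4,2) (5,0) (5,1) (5,2)] -> total=10

Answer: ......
.....#
......
###...
###...
###...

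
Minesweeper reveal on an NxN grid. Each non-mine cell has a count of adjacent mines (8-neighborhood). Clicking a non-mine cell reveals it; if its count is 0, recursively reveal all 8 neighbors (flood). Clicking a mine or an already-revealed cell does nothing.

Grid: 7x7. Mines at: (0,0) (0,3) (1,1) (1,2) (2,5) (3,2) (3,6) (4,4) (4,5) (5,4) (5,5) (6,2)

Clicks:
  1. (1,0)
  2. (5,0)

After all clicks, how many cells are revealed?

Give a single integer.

Answer: 11

Derivation:
Click 1 (1,0) count=2: revealed 1 new [(1,0)] -> total=1
Click 2 (5,0) count=0: revealed 10 new [(2,0) (2,1) (3,0) (3,1) (4,0) (4,1) (5,0) (5,1) (6,0) (6,1)] -> total=11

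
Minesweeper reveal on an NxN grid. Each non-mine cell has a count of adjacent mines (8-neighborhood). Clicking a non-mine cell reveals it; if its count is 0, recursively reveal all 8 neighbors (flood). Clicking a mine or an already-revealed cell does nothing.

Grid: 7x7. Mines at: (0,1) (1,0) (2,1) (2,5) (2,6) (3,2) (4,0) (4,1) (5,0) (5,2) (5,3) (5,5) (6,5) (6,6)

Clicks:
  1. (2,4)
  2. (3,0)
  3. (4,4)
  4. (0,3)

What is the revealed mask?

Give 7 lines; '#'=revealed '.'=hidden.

Answer: ..#####
..#####
..###..
#......
....#..
.......
.......

Derivation:
Click 1 (2,4) count=1: revealed 1 new [(2,4)] -> total=1
Click 2 (3,0) count=3: revealed 1 new [(3,0)] -> total=2
Click 3 (4,4) count=2: revealed 1 new [(4,4)] -> total=3
Click 4 (0,3) count=0: revealed 12 new [(0,2) (0,3) (0,4) (0,5) (0,6) (1,2) (1,3) (1,4) (1,5) (1,6) (2,2) (2,3)] -> total=15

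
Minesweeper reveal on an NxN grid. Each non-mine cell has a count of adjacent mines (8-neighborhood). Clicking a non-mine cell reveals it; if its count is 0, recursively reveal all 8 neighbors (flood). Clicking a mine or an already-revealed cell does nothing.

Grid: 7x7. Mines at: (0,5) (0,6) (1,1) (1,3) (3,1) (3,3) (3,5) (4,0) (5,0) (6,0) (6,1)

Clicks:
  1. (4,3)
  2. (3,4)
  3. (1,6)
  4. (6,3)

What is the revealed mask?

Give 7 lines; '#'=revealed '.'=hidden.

Click 1 (4,3) count=1: revealed 1 new [(4,3)] -> total=1
Click 2 (3,4) count=2: revealed 1 new [(3,4)] -> total=2
Click 3 (1,6) count=2: revealed 1 new [(1,6)] -> total=3
Click 4 (6,3) count=0: revealed 14 new [(4,2) (4,4) (4,5) (4,6) (5,2) (5,3) (5,4) (5,5) (5,6) (6,2) (6,3) (6,4) (6,5) (6,6)] -> total=17

Answer: .......
......#
.......
....#..
..#####
..#####
..#####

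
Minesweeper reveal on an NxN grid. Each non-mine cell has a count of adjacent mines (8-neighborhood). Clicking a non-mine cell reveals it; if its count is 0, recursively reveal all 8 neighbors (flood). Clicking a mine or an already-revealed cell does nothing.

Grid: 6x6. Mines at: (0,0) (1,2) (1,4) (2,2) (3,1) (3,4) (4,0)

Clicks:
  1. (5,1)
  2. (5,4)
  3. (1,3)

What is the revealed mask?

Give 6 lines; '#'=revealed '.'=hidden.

Click 1 (5,1) count=1: revealed 1 new [(5,1)] -> total=1
Click 2 (5,4) count=0: revealed 9 new [(4,1) (4,2) (4,3) (4,4) (4,5) (5,2) (5,3) (5,4) (5,5)] -> total=10
Click 3 (1,3) count=3: revealed 1 new [(1,3)] -> total=11

Answer: ......
...#..
......
......
.#####
.#####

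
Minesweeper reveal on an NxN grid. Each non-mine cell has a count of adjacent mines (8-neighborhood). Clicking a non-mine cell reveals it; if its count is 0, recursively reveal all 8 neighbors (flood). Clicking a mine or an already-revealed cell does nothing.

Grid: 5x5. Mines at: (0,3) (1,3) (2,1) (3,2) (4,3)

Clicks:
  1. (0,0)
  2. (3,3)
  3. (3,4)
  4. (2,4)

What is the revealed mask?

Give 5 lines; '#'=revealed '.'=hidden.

Click 1 (0,0) count=0: revealed 6 new [(0,0) (0,1) (0,2) (1,0) (1,1) (1,2)] -> total=6
Click 2 (3,3) count=2: revealed 1 new [(3,3)] -> total=7
Click 3 (3,4) count=1: revealed 1 new [(3,4)] -> total=8
Click 4 (2,4) count=1: revealed 1 new [(2,4)] -> total=9

Answer: ###..
###..
....#
...##
.....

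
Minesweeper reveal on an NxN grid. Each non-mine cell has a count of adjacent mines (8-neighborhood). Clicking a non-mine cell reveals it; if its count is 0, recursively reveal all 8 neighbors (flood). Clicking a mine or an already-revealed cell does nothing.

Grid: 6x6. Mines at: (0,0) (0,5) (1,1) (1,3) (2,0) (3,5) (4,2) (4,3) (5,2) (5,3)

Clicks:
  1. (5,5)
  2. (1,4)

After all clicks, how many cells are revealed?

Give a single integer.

Click 1 (5,5) count=0: revealed 4 new [(4,4) (4,5) (5,4) (5,5)] -> total=4
Click 2 (1,4) count=2: revealed 1 new [(1,4)] -> total=5

Answer: 5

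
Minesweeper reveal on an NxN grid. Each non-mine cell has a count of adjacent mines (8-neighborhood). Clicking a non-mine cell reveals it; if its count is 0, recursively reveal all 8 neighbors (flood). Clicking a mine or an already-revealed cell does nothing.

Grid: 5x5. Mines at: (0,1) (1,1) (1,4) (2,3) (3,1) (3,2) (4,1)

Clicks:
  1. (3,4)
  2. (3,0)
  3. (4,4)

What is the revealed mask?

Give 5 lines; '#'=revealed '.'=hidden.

Answer: .....
.....
.....
#..##
...##

Derivation:
Click 1 (3,4) count=1: revealed 1 new [(3,4)] -> total=1
Click 2 (3,0) count=2: revealed 1 new [(3,0)] -> total=2
Click 3 (4,4) count=0: revealed 3 new [(3,3) (4,3) (4,4)] -> total=5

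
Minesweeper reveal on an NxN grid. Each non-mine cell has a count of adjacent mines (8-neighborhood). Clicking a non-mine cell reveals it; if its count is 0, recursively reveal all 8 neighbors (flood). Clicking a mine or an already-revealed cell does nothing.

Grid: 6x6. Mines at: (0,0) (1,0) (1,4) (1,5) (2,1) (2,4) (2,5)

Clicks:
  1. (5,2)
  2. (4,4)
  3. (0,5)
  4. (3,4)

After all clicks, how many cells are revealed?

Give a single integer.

Answer: 19

Derivation:
Click 1 (5,2) count=0: revealed 18 new [(3,0) (3,1) (3,2) (3,3) (3,4) (3,5) (4,0) (4,1) (4,2) (4,3) (4,4) (4,5) (5,0) (5,1) (5,2) (5,3) (5,4) (5,5)] -> total=18
Click 2 (4,4) count=0: revealed 0 new [(none)] -> total=18
Click 3 (0,5) count=2: revealed 1 new [(0,5)] -> total=19
Click 4 (3,4) count=2: revealed 0 new [(none)] -> total=19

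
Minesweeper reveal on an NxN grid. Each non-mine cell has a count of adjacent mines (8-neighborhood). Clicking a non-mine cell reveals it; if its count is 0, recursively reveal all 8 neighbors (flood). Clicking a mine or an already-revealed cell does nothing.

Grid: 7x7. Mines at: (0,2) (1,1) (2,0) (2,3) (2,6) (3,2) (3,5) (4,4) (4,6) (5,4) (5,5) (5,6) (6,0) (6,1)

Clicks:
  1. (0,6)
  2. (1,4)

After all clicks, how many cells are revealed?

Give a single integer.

Click 1 (0,6) count=0: revealed 8 new [(0,3) (0,4) (0,5) (0,6) (1,3) (1,4) (1,5) (1,6)] -> total=8
Click 2 (1,4) count=1: revealed 0 new [(none)] -> total=8

Answer: 8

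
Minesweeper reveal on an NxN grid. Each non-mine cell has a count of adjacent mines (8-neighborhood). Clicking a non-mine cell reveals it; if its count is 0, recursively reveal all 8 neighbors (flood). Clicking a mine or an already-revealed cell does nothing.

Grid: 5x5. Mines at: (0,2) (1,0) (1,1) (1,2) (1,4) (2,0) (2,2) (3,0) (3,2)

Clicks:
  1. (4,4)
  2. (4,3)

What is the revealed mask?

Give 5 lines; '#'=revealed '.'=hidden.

Answer: .....
.....
...##
...##
...##

Derivation:
Click 1 (4,4) count=0: revealed 6 new [(2,3) (2,4) (3,3) (3,4) (4,3) (4,4)] -> total=6
Click 2 (4,3) count=1: revealed 0 new [(none)] -> total=6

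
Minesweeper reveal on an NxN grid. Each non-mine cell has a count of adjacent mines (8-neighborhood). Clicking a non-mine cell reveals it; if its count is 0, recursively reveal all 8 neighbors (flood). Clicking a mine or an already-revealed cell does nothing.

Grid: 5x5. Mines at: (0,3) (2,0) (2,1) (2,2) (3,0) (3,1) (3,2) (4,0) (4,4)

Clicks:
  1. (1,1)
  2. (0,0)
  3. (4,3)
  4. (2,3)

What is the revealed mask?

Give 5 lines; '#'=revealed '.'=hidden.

Answer: ###..
###..
...#.
.....
...#.

Derivation:
Click 1 (1,1) count=3: revealed 1 new [(1,1)] -> total=1
Click 2 (0,0) count=0: revealed 5 new [(0,0) (0,1) (0,2) (1,0) (1,2)] -> total=6
Click 3 (4,3) count=2: revealed 1 new [(4,3)] -> total=7
Click 4 (2,3) count=2: revealed 1 new [(2,3)] -> total=8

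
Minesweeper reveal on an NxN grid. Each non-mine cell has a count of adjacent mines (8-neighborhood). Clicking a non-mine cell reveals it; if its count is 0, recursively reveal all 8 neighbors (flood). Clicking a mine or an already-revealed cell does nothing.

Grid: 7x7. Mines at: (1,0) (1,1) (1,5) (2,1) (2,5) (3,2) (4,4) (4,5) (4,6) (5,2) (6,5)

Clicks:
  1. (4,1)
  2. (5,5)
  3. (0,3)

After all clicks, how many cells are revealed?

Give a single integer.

Click 1 (4,1) count=2: revealed 1 new [(4,1)] -> total=1
Click 2 (5,5) count=4: revealed 1 new [(5,5)] -> total=2
Click 3 (0,3) count=0: revealed 9 new [(0,2) (0,3) (0,4) (1,2) (1,3) (1,4) (2,2) (2,3) (2,4)] -> total=11

Answer: 11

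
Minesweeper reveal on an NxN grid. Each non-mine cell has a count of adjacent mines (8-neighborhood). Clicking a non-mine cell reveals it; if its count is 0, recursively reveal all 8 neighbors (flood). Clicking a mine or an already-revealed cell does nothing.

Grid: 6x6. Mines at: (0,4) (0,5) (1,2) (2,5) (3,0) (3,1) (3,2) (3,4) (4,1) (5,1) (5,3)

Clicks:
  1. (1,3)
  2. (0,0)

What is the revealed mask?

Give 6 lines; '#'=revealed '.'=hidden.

Click 1 (1,3) count=2: revealed 1 new [(1,3)] -> total=1
Click 2 (0,0) count=0: revealed 6 new [(0,0) (0,1) (1,0) (1,1) (2,0) (2,1)] -> total=7

Answer: ##....
##.#..
##....
......
......
......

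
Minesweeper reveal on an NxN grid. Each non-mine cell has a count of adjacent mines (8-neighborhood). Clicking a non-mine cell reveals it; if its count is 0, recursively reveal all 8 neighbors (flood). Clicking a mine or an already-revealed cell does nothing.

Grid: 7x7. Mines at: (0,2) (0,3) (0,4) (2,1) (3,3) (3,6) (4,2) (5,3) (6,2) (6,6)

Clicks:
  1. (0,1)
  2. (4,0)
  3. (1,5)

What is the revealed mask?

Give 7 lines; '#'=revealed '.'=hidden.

Answer: .#.....
.....#.
.......
##.....
##.....
##.....
##.....

Derivation:
Click 1 (0,1) count=1: revealed 1 new [(0,1)] -> total=1
Click 2 (4,0) count=0: revealed 8 new [(3,0) (3,1) (4,0) (4,1) (5,0) (5,1) (6,0) (6,1)] -> total=9
Click 3 (1,5) count=1: revealed 1 new [(1,5)] -> total=10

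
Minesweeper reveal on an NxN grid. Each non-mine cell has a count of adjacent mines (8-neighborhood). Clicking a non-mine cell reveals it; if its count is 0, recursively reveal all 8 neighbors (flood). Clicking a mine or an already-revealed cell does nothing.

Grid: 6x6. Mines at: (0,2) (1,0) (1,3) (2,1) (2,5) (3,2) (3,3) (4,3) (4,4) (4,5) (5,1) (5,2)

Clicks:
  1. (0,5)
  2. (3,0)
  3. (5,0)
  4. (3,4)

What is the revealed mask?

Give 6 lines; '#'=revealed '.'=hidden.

Answer: ....##
....##
......
#...#.
......
#.....

Derivation:
Click 1 (0,5) count=0: revealed 4 new [(0,4) (0,5) (1,4) (1,5)] -> total=4
Click 2 (3,0) count=1: revealed 1 new [(3,0)] -> total=5
Click 3 (5,0) count=1: revealed 1 new [(5,0)] -> total=6
Click 4 (3,4) count=5: revealed 1 new [(3,4)] -> total=7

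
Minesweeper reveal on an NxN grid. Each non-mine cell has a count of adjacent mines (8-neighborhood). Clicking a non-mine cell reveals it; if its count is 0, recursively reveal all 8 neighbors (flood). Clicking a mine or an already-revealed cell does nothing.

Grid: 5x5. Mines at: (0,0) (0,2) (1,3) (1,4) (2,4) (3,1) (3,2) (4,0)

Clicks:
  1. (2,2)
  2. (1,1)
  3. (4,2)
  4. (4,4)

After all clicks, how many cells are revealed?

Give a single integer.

Answer: 7

Derivation:
Click 1 (2,2) count=3: revealed 1 new [(2,2)] -> total=1
Click 2 (1,1) count=2: revealed 1 new [(1,1)] -> total=2
Click 3 (4,2) count=2: revealed 1 new [(4,2)] -> total=3
Click 4 (4,4) count=0: revealed 4 new [(3,3) (3,4) (4,3) (4,4)] -> total=7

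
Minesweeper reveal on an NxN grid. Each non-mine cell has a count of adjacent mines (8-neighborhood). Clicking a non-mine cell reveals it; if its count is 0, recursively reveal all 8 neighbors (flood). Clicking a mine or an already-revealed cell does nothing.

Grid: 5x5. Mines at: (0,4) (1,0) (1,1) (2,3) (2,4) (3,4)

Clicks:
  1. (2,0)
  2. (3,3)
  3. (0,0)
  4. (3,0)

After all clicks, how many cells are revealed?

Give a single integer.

Answer: 12

Derivation:
Click 1 (2,0) count=2: revealed 1 new [(2,0)] -> total=1
Click 2 (3,3) count=3: revealed 1 new [(3,3)] -> total=2
Click 3 (0,0) count=2: revealed 1 new [(0,0)] -> total=3
Click 4 (3,0) count=0: revealed 9 new [(2,1) (2,2) (3,0) (3,1) (3,2) (4,0) (4,1) (4,2) (4,3)] -> total=12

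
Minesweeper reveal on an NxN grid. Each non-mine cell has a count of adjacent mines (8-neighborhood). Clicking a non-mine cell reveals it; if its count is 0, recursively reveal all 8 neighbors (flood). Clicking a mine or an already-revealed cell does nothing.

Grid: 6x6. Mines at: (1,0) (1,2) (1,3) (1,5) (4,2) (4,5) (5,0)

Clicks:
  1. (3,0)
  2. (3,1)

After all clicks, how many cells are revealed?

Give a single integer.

Answer: 6

Derivation:
Click 1 (3,0) count=0: revealed 6 new [(2,0) (2,1) (3,0) (3,1) (4,0) (4,1)] -> total=6
Click 2 (3,1) count=1: revealed 0 new [(none)] -> total=6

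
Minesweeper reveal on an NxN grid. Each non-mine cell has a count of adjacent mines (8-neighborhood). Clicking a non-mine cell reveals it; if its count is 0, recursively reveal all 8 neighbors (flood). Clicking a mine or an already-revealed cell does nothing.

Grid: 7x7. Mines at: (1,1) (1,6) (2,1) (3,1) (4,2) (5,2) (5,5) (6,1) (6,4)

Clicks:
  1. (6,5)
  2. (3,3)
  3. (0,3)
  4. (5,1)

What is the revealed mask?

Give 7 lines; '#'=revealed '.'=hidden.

Click 1 (6,5) count=2: revealed 1 new [(6,5)] -> total=1
Click 2 (3,3) count=1: revealed 1 new [(3,3)] -> total=2
Click 3 (0,3) count=0: revealed 21 new [(0,2) (0,3) (0,4) (0,5) (1,2) (1,3) (1,4) (1,5) (2,2) (2,3) (2,4) (2,5) (2,6) (3,2) (3,4) (3,5) (3,6) (4,3) (4,4) (4,5) (4,6)] -> total=23
Click 4 (5,1) count=3: revealed 1 new [(5,1)] -> total=24

Answer: ..####.
..####.
..#####
..#####
...####
.#.....
.....#.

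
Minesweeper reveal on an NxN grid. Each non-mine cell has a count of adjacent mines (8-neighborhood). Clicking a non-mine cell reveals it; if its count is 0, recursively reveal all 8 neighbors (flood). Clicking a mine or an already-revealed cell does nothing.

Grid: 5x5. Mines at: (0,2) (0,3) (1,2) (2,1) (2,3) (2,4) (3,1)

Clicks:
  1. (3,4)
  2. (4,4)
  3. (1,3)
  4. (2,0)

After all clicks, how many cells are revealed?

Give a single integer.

Answer: 8

Derivation:
Click 1 (3,4) count=2: revealed 1 new [(3,4)] -> total=1
Click 2 (4,4) count=0: revealed 5 new [(3,2) (3,3) (4,2) (4,3) (4,4)] -> total=6
Click 3 (1,3) count=5: revealed 1 new [(1,3)] -> total=7
Click 4 (2,0) count=2: revealed 1 new [(2,0)] -> total=8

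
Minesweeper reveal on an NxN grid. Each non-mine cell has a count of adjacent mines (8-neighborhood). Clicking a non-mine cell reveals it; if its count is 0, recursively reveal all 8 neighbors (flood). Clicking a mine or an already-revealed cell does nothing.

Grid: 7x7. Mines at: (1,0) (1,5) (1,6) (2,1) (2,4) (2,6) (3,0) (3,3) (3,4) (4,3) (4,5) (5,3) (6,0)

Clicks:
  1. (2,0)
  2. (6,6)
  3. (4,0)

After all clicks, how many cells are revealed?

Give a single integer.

Click 1 (2,0) count=3: revealed 1 new [(2,0)] -> total=1
Click 2 (6,6) count=0: revealed 6 new [(5,4) (5,5) (5,6) (6,4) (6,5) (6,6)] -> total=7
Click 3 (4,0) count=1: revealed 1 new [(4,0)] -> total=8

Answer: 8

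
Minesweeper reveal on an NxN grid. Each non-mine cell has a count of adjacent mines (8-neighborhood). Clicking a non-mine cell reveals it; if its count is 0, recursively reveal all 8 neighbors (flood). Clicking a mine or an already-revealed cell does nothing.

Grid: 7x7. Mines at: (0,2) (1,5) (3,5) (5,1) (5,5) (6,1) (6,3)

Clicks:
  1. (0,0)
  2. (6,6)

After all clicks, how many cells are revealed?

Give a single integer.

Click 1 (0,0) count=0: revealed 25 new [(0,0) (0,1) (1,0) (1,1) (1,2) (1,3) (1,4) (2,0) (2,1) (2,2) (2,3) (2,4) (3,0) (3,1) (3,2) (3,3) (3,4) (4,0) (4,1) (4,2) (4,3) (4,4) (5,2) (5,3) (5,4)] -> total=25
Click 2 (6,6) count=1: revealed 1 new [(6,6)] -> total=26

Answer: 26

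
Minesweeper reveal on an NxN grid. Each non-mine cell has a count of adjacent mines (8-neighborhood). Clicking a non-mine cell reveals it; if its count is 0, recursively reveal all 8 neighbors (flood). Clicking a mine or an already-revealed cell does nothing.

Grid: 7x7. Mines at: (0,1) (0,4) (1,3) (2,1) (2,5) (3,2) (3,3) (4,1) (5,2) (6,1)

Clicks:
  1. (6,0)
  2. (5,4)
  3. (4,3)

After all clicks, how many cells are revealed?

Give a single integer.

Click 1 (6,0) count=1: revealed 1 new [(6,0)] -> total=1
Click 2 (5,4) count=0: revealed 15 new [(3,4) (3,5) (3,6) (4,3) (4,4) (4,5) (4,6) (5,3) (5,4) (5,5) (5,6) (6,3) (6,4) (6,5) (6,6)] -> total=16
Click 3 (4,3) count=3: revealed 0 new [(none)] -> total=16

Answer: 16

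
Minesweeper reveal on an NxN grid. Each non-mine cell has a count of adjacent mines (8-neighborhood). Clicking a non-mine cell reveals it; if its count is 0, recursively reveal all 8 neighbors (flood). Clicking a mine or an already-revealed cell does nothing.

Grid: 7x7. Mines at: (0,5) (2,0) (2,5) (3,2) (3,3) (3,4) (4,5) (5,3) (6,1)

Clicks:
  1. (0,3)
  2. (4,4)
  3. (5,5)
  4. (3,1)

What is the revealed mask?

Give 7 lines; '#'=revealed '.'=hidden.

Click 1 (0,3) count=0: revealed 14 new [(0,0) (0,1) (0,2) (0,3) (0,4) (1,0) (1,1) (1,2) (1,3) (1,4) (2,1) (2,2) (2,3) (2,4)] -> total=14
Click 2 (4,4) count=4: revealed 1 new [(4,4)] -> total=15
Click 3 (5,5) count=1: revealed 1 new [(5,5)] -> total=16
Click 4 (3,1) count=2: revealed 1 new [(3,1)] -> total=17

Answer: #####..
#####..
.####..
.#.....
....#..
.....#.
.......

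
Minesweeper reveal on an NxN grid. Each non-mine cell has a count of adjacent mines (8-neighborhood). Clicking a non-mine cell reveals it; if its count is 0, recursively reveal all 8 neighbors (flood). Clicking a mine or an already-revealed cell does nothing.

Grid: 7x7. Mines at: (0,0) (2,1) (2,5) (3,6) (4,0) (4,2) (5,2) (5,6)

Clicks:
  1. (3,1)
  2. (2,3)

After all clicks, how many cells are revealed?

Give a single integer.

Click 1 (3,1) count=3: revealed 1 new [(3,1)] -> total=1
Click 2 (2,3) count=0: revealed 18 new [(0,1) (0,2) (0,3) (0,4) (0,5) (0,6) (1,1) (1,2) (1,3) (1,4) (1,5) (1,6) (2,2) (2,3) (2,4) (3,2) (3,3) (3,4)] -> total=19

Answer: 19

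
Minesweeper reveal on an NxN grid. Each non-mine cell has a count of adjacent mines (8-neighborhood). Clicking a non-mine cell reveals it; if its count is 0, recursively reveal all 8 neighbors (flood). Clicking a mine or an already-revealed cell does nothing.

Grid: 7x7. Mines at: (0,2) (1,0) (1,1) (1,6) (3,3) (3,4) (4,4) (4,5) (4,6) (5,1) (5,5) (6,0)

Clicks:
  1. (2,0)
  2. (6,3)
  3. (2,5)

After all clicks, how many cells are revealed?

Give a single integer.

Click 1 (2,0) count=2: revealed 1 new [(2,0)] -> total=1
Click 2 (6,3) count=0: revealed 6 new [(5,2) (5,3) (5,4) (6,2) (6,3) (6,4)] -> total=7
Click 3 (2,5) count=2: revealed 1 new [(2,5)] -> total=8

Answer: 8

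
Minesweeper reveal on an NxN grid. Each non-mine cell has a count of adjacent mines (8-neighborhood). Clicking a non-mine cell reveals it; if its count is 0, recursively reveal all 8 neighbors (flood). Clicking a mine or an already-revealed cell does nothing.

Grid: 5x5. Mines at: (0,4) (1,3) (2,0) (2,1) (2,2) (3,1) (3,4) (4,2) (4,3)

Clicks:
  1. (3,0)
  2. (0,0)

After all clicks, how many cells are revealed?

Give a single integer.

Click 1 (3,0) count=3: revealed 1 new [(3,0)] -> total=1
Click 2 (0,0) count=0: revealed 6 new [(0,0) (0,1) (0,2) (1,0) (1,1) (1,2)] -> total=7

Answer: 7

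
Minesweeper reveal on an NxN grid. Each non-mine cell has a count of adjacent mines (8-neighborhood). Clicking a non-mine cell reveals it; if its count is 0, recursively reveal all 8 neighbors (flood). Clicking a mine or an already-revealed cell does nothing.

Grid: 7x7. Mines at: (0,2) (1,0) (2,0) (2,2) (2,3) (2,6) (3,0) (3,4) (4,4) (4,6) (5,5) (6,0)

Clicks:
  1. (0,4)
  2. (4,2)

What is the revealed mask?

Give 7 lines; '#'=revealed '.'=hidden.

Click 1 (0,4) count=0: revealed 8 new [(0,3) (0,4) (0,5) (0,6) (1,3) (1,4) (1,5) (1,6)] -> total=8
Click 2 (4,2) count=0: revealed 14 new [(3,1) (3,2) (3,3) (4,1) (4,2) (4,3) (5,1) (5,2) (5,3) (5,4) (6,1) (6,2) (6,3) (6,4)] -> total=22

Answer: ...####
...####
.......
.###...
.###...
.####..
.####..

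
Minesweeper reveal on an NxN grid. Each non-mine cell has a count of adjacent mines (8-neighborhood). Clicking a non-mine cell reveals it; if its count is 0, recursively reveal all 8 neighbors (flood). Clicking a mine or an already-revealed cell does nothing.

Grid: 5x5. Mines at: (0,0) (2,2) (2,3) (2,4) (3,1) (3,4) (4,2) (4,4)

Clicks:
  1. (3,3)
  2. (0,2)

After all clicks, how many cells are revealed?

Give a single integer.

Click 1 (3,3) count=6: revealed 1 new [(3,3)] -> total=1
Click 2 (0,2) count=0: revealed 8 new [(0,1) (0,2) (0,3) (0,4) (1,1) (1,2) (1,3) (1,4)] -> total=9

Answer: 9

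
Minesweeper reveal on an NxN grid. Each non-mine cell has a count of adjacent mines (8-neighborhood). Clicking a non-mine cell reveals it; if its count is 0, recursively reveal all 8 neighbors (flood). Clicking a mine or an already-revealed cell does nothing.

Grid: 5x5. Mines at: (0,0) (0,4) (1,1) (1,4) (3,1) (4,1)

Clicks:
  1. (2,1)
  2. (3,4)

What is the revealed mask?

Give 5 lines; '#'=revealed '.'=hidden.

Answer: .....
.....
.####
..###
..###

Derivation:
Click 1 (2,1) count=2: revealed 1 new [(2,1)] -> total=1
Click 2 (3,4) count=0: revealed 9 new [(2,2) (2,3) (2,4) (3,2) (3,3) (3,4) (4,2) (4,3) (4,4)] -> total=10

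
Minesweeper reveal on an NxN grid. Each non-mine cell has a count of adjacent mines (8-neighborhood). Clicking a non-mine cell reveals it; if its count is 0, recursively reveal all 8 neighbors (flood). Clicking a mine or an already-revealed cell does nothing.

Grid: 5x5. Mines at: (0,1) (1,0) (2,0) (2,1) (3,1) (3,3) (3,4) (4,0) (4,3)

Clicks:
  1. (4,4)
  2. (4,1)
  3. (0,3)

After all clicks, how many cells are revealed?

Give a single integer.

Click 1 (4,4) count=3: revealed 1 new [(4,4)] -> total=1
Click 2 (4,1) count=2: revealed 1 new [(4,1)] -> total=2
Click 3 (0,3) count=0: revealed 9 new [(0,2) (0,3) (0,4) (1,2) (1,3) (1,4) (2,2) (2,3) (2,4)] -> total=11

Answer: 11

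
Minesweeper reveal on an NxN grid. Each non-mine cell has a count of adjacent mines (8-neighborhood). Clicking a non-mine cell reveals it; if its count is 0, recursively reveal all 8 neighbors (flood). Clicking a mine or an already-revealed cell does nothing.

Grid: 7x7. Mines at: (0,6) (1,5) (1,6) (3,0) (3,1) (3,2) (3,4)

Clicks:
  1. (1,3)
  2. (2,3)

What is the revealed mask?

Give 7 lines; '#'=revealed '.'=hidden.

Click 1 (1,3) count=0: revealed 15 new [(0,0) (0,1) (0,2) (0,3) (0,4) (1,0) (1,1) (1,2) (1,3) (1,4) (2,0) (2,1) (2,2) (2,3) (2,4)] -> total=15
Click 2 (2,3) count=2: revealed 0 new [(none)] -> total=15

Answer: #####..
#####..
#####..
.......
.......
.......
.......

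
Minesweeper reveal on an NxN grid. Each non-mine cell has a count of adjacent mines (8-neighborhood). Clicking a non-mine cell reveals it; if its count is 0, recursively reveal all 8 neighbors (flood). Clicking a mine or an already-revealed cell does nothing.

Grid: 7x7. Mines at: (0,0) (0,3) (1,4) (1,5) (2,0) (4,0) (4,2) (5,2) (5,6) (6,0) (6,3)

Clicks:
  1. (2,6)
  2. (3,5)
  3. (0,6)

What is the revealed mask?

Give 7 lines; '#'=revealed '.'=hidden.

Click 1 (2,6) count=1: revealed 1 new [(2,6)] -> total=1
Click 2 (3,5) count=0: revealed 14 new [(2,3) (2,4) (2,5) (3,3) (3,4) (3,5) (3,6) (4,3) (4,4) (4,5) (4,6) (5,3) (5,4) (5,5)] -> total=15
Click 3 (0,6) count=1: revealed 1 new [(0,6)] -> total=16

Answer: ......#
.......
...####
...####
...####
...###.
.......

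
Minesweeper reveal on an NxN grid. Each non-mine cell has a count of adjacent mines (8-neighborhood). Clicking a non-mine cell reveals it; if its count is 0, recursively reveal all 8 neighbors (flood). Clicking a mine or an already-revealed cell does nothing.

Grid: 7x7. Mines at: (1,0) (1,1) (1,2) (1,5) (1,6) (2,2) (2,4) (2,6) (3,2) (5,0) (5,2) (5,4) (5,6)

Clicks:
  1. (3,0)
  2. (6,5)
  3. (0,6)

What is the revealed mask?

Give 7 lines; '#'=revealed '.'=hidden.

Click 1 (3,0) count=0: revealed 6 new [(2,0) (2,1) (3,0) (3,1) (4,0) (4,1)] -> total=6
Click 2 (6,5) count=2: revealed 1 new [(6,5)] -> total=7
Click 3 (0,6) count=2: revealed 1 new [(0,6)] -> total=8

Answer: ......#
.......
##.....
##.....
##.....
.......
.....#.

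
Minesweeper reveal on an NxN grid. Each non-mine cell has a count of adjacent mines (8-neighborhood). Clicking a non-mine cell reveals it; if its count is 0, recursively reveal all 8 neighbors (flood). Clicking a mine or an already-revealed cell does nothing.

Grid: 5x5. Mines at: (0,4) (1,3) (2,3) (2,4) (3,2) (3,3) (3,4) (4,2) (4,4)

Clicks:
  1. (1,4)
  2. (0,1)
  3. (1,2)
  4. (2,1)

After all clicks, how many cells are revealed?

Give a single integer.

Click 1 (1,4) count=4: revealed 1 new [(1,4)] -> total=1
Click 2 (0,1) count=0: revealed 13 new [(0,0) (0,1) (0,2) (1,0) (1,1) (1,2) (2,0) (2,1) (2,2) (3,0) (3,1) (4,0) (4,1)] -> total=14
Click 3 (1,2) count=2: revealed 0 new [(none)] -> total=14
Click 4 (2,1) count=1: revealed 0 new [(none)] -> total=14

Answer: 14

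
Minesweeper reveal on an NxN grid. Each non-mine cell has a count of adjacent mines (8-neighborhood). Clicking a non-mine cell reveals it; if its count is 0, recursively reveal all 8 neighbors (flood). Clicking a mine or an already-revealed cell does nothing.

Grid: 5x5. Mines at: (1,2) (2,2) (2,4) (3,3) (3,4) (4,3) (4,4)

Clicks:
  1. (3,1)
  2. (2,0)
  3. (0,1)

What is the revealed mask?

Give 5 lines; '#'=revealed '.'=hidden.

Answer: ##...
##...
##...
###..
###..

Derivation:
Click 1 (3,1) count=1: revealed 1 new [(3,1)] -> total=1
Click 2 (2,0) count=0: revealed 11 new [(0,0) (0,1) (1,0) (1,1) (2,0) (2,1) (3,0) (3,2) (4,0) (4,1) (4,2)] -> total=12
Click 3 (0,1) count=1: revealed 0 new [(none)] -> total=12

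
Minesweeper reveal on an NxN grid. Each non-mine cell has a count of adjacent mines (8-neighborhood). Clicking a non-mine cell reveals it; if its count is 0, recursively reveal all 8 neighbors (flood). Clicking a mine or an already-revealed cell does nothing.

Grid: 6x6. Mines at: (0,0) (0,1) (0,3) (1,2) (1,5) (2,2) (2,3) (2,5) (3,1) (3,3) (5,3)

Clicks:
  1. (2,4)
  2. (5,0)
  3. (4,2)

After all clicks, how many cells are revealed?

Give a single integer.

Answer: 7

Derivation:
Click 1 (2,4) count=4: revealed 1 new [(2,4)] -> total=1
Click 2 (5,0) count=0: revealed 6 new [(4,0) (4,1) (4,2) (5,0) (5,1) (5,2)] -> total=7
Click 3 (4,2) count=3: revealed 0 new [(none)] -> total=7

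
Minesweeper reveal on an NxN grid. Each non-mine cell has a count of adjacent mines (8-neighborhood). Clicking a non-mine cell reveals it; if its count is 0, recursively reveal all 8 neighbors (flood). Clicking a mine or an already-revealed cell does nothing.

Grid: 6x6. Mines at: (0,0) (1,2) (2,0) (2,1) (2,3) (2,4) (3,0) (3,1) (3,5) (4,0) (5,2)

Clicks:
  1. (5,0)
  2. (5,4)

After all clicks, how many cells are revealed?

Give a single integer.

Answer: 7

Derivation:
Click 1 (5,0) count=1: revealed 1 new [(5,0)] -> total=1
Click 2 (5,4) count=0: revealed 6 new [(4,3) (4,4) (4,5) (5,3) (5,4) (5,5)] -> total=7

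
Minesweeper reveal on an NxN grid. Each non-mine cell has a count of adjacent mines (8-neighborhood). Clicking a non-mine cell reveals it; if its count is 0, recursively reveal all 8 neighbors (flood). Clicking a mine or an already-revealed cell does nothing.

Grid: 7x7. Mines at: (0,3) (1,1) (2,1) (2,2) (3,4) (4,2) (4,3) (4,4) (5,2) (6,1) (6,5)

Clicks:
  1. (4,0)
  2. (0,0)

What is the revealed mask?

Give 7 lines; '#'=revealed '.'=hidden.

Answer: #......
.......
.......
##.....
##.....
##.....
.......

Derivation:
Click 1 (4,0) count=0: revealed 6 new [(3,0) (3,1) (4,0) (4,1) (5,0) (5,1)] -> total=6
Click 2 (0,0) count=1: revealed 1 new [(0,0)] -> total=7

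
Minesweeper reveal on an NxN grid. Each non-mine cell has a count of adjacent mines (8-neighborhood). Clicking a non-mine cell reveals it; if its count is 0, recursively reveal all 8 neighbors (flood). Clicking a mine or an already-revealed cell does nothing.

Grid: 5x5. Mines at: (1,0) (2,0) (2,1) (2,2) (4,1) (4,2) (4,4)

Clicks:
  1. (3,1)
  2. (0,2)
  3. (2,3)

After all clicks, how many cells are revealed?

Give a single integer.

Click 1 (3,1) count=5: revealed 1 new [(3,1)] -> total=1
Click 2 (0,2) count=0: revealed 12 new [(0,1) (0,2) (0,3) (0,4) (1,1) (1,2) (1,3) (1,4) (2,3) (2,4) (3,3) (3,4)] -> total=13
Click 3 (2,3) count=1: revealed 0 new [(none)] -> total=13

Answer: 13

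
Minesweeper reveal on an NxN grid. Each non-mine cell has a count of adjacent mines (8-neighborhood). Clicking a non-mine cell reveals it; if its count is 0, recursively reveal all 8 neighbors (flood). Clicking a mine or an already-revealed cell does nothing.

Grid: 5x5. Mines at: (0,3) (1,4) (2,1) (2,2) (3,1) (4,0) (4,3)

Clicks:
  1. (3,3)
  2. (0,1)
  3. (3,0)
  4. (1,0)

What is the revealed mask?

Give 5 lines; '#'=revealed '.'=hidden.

Click 1 (3,3) count=2: revealed 1 new [(3,3)] -> total=1
Click 2 (0,1) count=0: revealed 6 new [(0,0) (0,1) (0,2) (1,0) (1,1) (1,2)] -> total=7
Click 3 (3,0) count=3: revealed 1 new [(3,0)] -> total=8
Click 4 (1,0) count=1: revealed 0 new [(none)] -> total=8

Answer: ###..
###..
.....
#..#.
.....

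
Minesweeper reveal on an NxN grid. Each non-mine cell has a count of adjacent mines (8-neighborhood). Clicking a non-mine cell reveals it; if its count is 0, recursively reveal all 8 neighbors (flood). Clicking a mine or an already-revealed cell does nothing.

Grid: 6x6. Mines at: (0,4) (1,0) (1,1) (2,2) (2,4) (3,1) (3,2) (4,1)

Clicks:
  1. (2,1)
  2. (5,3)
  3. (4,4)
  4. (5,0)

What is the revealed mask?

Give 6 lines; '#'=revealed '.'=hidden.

Click 1 (2,1) count=5: revealed 1 new [(2,1)] -> total=1
Click 2 (5,3) count=0: revealed 11 new [(3,3) (3,4) (3,5) (4,2) (4,3) (4,4) (4,5) (5,2) (5,3) (5,4) (5,5)] -> total=12
Click 3 (4,4) count=0: revealed 0 new [(none)] -> total=12
Click 4 (5,0) count=1: revealed 1 new [(5,0)] -> total=13

Answer: ......
......
.#....
...###
..####
#.####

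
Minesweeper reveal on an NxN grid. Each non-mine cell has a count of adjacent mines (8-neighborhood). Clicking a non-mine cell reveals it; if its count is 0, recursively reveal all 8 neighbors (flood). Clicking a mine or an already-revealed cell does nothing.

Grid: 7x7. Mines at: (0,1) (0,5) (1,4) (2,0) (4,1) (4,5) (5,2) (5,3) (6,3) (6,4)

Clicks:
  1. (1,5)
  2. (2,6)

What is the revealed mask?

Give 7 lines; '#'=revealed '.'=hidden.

Answer: .......
.....##
.....##
.....##
.......
.......
.......

Derivation:
Click 1 (1,5) count=2: revealed 1 new [(1,5)] -> total=1
Click 2 (2,6) count=0: revealed 5 new [(1,6) (2,5) (2,6) (3,5) (3,6)] -> total=6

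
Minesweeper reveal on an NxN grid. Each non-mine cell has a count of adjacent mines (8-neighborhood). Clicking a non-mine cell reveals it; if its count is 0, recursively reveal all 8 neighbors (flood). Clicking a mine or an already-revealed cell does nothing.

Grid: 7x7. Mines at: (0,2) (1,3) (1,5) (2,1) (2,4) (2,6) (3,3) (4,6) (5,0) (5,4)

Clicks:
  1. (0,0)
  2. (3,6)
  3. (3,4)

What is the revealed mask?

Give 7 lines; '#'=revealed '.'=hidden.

Answer: ##.....
##.....
.......
....#.#
.......
.......
.......

Derivation:
Click 1 (0,0) count=0: revealed 4 new [(0,0) (0,1) (1,0) (1,1)] -> total=4
Click 2 (3,6) count=2: revealed 1 new [(3,6)] -> total=5
Click 3 (3,4) count=2: revealed 1 new [(3,4)] -> total=6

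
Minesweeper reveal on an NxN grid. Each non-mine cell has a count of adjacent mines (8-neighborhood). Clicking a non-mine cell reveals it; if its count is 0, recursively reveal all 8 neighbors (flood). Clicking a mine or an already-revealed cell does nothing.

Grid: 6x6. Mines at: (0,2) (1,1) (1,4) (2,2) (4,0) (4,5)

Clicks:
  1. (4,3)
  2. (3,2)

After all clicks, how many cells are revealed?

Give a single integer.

Click 1 (4,3) count=0: revealed 12 new [(3,1) (3,2) (3,3) (3,4) (4,1) (4,2) (4,3) (4,4) (5,1) (5,2) (5,3) (5,4)] -> total=12
Click 2 (3,2) count=1: revealed 0 new [(none)] -> total=12

Answer: 12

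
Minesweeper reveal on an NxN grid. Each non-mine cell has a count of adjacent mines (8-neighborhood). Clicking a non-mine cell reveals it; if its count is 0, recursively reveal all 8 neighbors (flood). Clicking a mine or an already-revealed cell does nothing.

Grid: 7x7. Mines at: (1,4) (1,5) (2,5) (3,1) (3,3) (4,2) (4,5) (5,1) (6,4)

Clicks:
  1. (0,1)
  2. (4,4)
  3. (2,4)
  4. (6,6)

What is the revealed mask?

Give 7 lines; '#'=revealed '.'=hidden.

Answer: ####...
####...
#####..
.......
....#..
.....##
.....##

Derivation:
Click 1 (0,1) count=0: revealed 12 new [(0,0) (0,1) (0,2) (0,3) (1,0) (1,1) (1,2) (1,3) (2,0) (2,1) (2,2) (2,3)] -> total=12
Click 2 (4,4) count=2: revealed 1 new [(4,4)] -> total=13
Click 3 (2,4) count=4: revealed 1 new [(2,4)] -> total=14
Click 4 (6,6) count=0: revealed 4 new [(5,5) (5,6) (6,5) (6,6)] -> total=18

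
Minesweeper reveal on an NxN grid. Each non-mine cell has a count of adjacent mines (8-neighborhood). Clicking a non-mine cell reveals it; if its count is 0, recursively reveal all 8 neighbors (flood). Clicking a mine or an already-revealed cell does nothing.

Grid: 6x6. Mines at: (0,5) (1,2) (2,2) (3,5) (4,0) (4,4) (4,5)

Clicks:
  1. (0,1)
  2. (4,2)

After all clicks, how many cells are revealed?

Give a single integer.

Click 1 (0,1) count=1: revealed 1 new [(0,1)] -> total=1
Click 2 (4,2) count=0: revealed 9 new [(3,1) (3,2) (3,3) (4,1) (4,2) (4,3) (5,1) (5,2) (5,3)] -> total=10

Answer: 10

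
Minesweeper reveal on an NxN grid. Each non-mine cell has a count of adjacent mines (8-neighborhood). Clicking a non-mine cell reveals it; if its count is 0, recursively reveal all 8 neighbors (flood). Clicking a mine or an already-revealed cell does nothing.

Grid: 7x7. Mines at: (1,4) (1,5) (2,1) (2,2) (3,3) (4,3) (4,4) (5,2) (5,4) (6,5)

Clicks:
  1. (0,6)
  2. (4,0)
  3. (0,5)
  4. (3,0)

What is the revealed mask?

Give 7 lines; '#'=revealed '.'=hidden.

Answer: .....##
.......
.......
##.....
##.....
##.....
##.....

Derivation:
Click 1 (0,6) count=1: revealed 1 new [(0,6)] -> total=1
Click 2 (4,0) count=0: revealed 8 new [(3,0) (3,1) (4,0) (4,1) (5,0) (5,1) (6,0) (6,1)] -> total=9
Click 3 (0,5) count=2: revealed 1 new [(0,5)] -> total=10
Click 4 (3,0) count=1: revealed 0 new [(none)] -> total=10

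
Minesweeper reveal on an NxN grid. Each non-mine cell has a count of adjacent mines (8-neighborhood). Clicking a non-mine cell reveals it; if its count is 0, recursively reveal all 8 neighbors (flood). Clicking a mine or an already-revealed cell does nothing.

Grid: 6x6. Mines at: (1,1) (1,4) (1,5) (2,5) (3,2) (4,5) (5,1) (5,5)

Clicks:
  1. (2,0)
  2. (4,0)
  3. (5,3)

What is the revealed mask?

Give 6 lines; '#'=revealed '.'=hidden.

Click 1 (2,0) count=1: revealed 1 new [(2,0)] -> total=1
Click 2 (4,0) count=1: revealed 1 new [(4,0)] -> total=2
Click 3 (5,3) count=0: revealed 6 new [(4,2) (4,3) (4,4) (5,2) (5,3) (5,4)] -> total=8

Answer: ......
......
#.....
......
#.###.
..###.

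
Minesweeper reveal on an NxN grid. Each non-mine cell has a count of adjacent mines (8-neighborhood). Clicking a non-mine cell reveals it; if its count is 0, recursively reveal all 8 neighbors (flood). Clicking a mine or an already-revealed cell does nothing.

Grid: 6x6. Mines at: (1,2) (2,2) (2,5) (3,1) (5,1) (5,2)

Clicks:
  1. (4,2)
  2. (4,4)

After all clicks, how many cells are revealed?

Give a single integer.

Click 1 (4,2) count=3: revealed 1 new [(4,2)] -> total=1
Click 2 (4,4) count=0: revealed 9 new [(3,3) (3,4) (3,5) (4,3) (4,4) (4,5) (5,3) (5,4) (5,5)] -> total=10

Answer: 10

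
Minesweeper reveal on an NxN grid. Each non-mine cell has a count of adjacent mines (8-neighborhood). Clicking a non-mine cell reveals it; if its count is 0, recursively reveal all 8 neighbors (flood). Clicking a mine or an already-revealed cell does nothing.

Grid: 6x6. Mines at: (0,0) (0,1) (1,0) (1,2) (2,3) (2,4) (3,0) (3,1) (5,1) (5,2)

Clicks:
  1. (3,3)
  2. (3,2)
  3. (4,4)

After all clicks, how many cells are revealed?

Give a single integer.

Answer: 10

Derivation:
Click 1 (3,3) count=2: revealed 1 new [(3,3)] -> total=1
Click 2 (3,2) count=2: revealed 1 new [(3,2)] -> total=2
Click 3 (4,4) count=0: revealed 8 new [(3,4) (3,5) (4,3) (4,4) (4,5) (5,3) (5,4) (5,5)] -> total=10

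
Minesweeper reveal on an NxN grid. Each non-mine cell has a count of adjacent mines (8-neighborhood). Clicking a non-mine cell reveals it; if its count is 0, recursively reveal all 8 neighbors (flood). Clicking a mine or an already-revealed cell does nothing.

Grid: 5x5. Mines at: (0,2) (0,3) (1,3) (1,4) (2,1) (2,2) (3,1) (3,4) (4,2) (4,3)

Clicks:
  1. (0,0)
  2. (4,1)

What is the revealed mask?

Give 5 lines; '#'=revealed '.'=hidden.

Answer: ##...
##...
.....
.....
.#...

Derivation:
Click 1 (0,0) count=0: revealed 4 new [(0,0) (0,1) (1,0) (1,1)] -> total=4
Click 2 (4,1) count=2: revealed 1 new [(4,1)] -> total=5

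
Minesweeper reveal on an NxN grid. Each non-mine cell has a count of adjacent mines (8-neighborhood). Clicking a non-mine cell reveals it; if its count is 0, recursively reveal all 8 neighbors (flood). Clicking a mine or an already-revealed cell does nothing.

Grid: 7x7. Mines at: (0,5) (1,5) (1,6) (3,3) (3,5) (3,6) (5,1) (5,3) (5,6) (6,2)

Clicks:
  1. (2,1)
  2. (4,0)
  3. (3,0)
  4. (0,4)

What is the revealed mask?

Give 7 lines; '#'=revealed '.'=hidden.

Answer: #####..
#####..
#####..
###....
###....
.......
.......

Derivation:
Click 1 (2,1) count=0: revealed 21 new [(0,0) (0,1) (0,2) (0,3) (0,4) (1,0) (1,1) (1,2) (1,3) (1,4) (2,0) (2,1) (2,2) (2,3) (2,4) (3,0) (3,1) (3,2) (4,0) (4,1) (4,2)] -> total=21
Click 2 (4,0) count=1: revealed 0 new [(none)] -> total=21
Click 3 (3,0) count=0: revealed 0 new [(none)] -> total=21
Click 4 (0,4) count=2: revealed 0 new [(none)] -> total=21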